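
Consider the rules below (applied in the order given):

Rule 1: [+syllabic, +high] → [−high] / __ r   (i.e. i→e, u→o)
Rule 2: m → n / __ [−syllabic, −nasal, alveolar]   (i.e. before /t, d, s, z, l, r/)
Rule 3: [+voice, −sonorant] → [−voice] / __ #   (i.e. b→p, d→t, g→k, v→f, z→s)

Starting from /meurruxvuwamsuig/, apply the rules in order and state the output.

meorruxvuwansuik

Rule 1 (pre-rhotic lowering): /u/ is a high vowel immediately before /r/, so it lowers to [o]. /meurruxvuwamsuig/ → meorruxvuwamsuig.
Rule 2 (nasal place assimilation): /m/ precedes the alveolar consonant /s/, so it assimilates in place to [n]. /meorruxvuwamsuig/ → meorruxvuwansuig.
Rule 3 (final devoicing): /g/ is a voiced obstruent in word-final position, so it devoices to [k]. /meorruxvuwansuig/ → meorruxvuwansuik.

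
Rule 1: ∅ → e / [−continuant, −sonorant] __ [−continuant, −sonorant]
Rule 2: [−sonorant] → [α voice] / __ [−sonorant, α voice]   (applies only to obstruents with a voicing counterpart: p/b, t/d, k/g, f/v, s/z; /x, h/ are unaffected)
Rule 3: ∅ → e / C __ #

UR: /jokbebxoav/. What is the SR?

jokebepxoave

Rule 1 (stop-cluster e-epenthesis): /k/ and /b/ form a stop–stop cluster, so [e] is inserted between them. /jokbebxoav/ → jokebebxoav.
Rule 2 (regressive voicing assimilation): /b/ precedes the voiceless obstruent /x/, so it devoices to [p] by assimilation. /jokebebxoav/ → jokebepxoav.
Rule 3 (final e-epenthesis): the form ends in the consonant /v/, so [e] is inserted word-finally. /jokebepxoav/ → jokebepxoave.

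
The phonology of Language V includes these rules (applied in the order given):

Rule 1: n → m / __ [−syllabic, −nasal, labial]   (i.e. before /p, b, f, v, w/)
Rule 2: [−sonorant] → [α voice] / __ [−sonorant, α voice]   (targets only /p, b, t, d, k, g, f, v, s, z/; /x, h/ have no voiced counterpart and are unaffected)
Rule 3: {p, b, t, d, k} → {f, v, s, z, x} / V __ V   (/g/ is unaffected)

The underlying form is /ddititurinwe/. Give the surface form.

ddisisurimwe

Rule 1 (nasal place assimilation): /n/ precedes the labial consonant /w/, so it assimilates in place to [m]. /ddititurinwe/ → ddititurimwe.
Rule 2 (regressive voicing assimilation): no segment meets the environment; /ddititurimwe/ is unchanged.
Rule 3 (intervocalic spirantization): /t/ is a stop between vowels /i/ and /i/, so it spirantizes to the fricative [s]. /t/ is a stop between vowels /i/ and /u/, so it spirantizes to the fricative [s]. /ddititurimwe/ → ddisisurimwe.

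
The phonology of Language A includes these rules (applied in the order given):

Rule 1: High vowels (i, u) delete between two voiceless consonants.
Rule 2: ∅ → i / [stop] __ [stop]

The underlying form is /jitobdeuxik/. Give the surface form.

jitobideuxk

Rule 1 (high vowel syncope): /i/ is a high vowel flanked by voiceless consonants /x/ and /k/, so it deletes. /jitobdeuxik/ → jitobdeuxk.
Rule 2 (stop-cluster i-epenthesis): /b/ and /d/ form a stop–stop cluster, so [i] is inserted between them. /jitobdeuxk/ → jitobideuxk.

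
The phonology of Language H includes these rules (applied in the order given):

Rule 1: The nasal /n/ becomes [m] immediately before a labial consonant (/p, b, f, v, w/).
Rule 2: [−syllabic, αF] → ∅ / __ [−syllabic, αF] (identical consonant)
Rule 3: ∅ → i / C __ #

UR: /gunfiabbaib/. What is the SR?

gumfiabaibi

Rule 1 (nasal place assimilation): /n/ precedes the labial consonant /f/, so it assimilates in place to [m]. /gunfiabbaib/ → gumfiabbaib.
Rule 2 (degemination): /bb/ is a geminate; the first /b/ deletes. /gumfiabbaib/ → gumfiabaib.
Rule 3 (final i-epenthesis): the form ends in the consonant /b/, so [i] is inserted word-finally. /gumfiabaib/ → gumfiabaibi.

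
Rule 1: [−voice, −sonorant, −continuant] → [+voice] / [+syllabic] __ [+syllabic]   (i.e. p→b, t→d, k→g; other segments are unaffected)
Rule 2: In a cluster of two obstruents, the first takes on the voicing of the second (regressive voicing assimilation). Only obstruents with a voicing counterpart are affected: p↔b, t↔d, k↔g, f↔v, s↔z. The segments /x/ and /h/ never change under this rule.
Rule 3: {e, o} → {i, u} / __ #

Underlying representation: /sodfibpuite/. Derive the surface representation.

sotfippuidi

Rule 1 (intervocalic voicing): /t/ is a voiceless stop between vowels /i/ and /e/, so it voices to [d]. /sodfibpuite/ → sodfibpuide.
Rule 2 (regressive voicing assimilation): /d/ precedes the voiceless obstruent /f/, so it devoices to [t] by assimilation. /b/ precedes the voiceless obstruent /p/, so it devoices to [p] by assimilation. /sodfibpuide/ → sotfippuide.
Rule 3 (final vowel raising): /e/ is a mid vowel in word-final position, so it raises to [i]. /sotfippuide/ → sotfippuidi.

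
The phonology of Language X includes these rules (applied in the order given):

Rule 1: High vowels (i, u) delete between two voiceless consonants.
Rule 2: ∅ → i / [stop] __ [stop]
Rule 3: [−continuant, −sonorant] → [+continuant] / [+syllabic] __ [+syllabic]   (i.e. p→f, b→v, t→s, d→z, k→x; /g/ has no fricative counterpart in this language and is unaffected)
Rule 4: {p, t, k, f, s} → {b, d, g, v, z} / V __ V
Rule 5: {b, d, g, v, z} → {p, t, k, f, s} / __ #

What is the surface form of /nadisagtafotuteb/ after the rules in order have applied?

nazizagizavozizep

Rule 1 (high vowel syncope): /u/ is a high vowel flanked by voiceless consonants /t/ and /t/, so it deletes. /nadisagtafotuteb/ → nadisagtafotteb.
Rule 2 (stop-cluster i-epenthesis): /g/ and /t/ form a stop–stop cluster, so [i] is inserted between them. /t/ and /t/ form a stop–stop cluster, so [i] is inserted between them. /nadisagtafotteb/ → nadisagitafotiteb.
Rule 3 (intervocalic spirantization): /d/ is a stop between vowels /a/ and /i/, so it spirantizes to the fricative [z]. /t/ is a stop between vowels /i/ and /a/, so it spirantizes to the fricative [s]. /t/ is a stop between vowels /o/ and /i/, so it spirantizes to the fricative [s]. /t/ is a stop between vowels /i/ and /e/, so it spirantizes to the fricative [s]. /nadisagitafotiteb/ → nazisagisafosiseb.
Rule 4 (intervocalic voicing): /s/ is a voiceless obstruent between vowels /i/ and /a/, so it voices to [z]. /s/ is a voiceless obstruent between vowels /i/ and /a/, so it voices to [z]. /f/ is a voiceless obstruent between vowels /a/ and /o/, so it voices to [v]. /s/ is a voiceless obstruent between vowels /o/ and /i/, so it voices to [z]. /s/ is a voiceless obstruent between vowels /i/ and /e/, so it voices to [z]. /nazisagisafosiseb/ → nazizagizavozizeb.
Rule 5 (final devoicing): /b/ is a voiced obstruent in word-final position, so it devoices to [p]. /nazizagizavozizeb/ → nazizagizavozizep.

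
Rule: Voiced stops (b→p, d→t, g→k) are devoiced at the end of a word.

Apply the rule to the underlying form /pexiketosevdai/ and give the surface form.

pexiketosevdai

No segment of /pexiketosevdai/ meets the structural description of the rule, so the form surfaces unchanged.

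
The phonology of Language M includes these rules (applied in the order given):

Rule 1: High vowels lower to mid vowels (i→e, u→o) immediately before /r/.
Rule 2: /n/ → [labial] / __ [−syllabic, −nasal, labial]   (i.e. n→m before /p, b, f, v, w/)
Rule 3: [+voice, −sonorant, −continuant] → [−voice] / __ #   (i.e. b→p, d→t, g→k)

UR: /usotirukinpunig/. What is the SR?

Rule 1 (pre-rhotic lowering): /i/ is a high vowel immediately before /r/, so it lowers to [e]. /usotirukinpunig/ → usoterukinpunig.
Rule 2 (nasal place assimilation): /n/ precedes the labial consonant /p/, so it assimilates in place to [m]. /usoterukinpunig/ → usoterukimpunig.
Rule 3 (final devoicing): /g/ is a voiced stop in word-final position, so it devoices to [k]. /usoterukimpunig/ → usoterukimpunik.

usoterukimpunik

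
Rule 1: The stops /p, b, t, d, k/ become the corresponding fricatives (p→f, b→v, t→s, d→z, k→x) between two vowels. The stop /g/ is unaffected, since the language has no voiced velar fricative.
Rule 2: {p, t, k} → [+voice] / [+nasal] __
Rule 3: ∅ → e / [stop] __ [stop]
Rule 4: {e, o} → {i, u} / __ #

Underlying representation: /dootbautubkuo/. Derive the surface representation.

dootebausubekuu

Rule 1 (intervocalic spirantization): /t/ is a stop between vowels /u/ and /u/, so it spirantizes to the fricative [s]. /dootbautubkuo/ → dootbausubkuo.
Rule 2 (post-nasal voicing): no segment meets the environment; /dootbausubkuo/ is unchanged.
Rule 3 (stop-cluster e-epenthesis): /t/ and /b/ form a stop–stop cluster, so [e] is inserted between them. /b/ and /k/ form a stop–stop cluster, so [e] is inserted between them. /dootbausubkuo/ → dootebausubekuo.
Rule 4 (final vowel raising): /o/ is a mid vowel in word-final position, so it raises to [u]. /dootebausubekuo/ → dootebausubekuu.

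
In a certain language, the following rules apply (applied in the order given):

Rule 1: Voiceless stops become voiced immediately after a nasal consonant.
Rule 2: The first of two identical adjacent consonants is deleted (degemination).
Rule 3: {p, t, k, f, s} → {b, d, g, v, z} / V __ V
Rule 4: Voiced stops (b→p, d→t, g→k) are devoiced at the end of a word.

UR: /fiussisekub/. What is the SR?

Rule 1 (post-nasal voicing): no segment meets the environment; /fiussisekub/ is unchanged.
Rule 2 (degemination): /ss/ is a geminate; the first /s/ deletes. /fiussisekub/ → fiusisekub.
Rule 3 (intervocalic voicing): /s/ is a voiceless obstruent between vowels /u/ and /i/, so it voices to [z]. /s/ is a voiceless obstruent between vowels /i/ and /e/, so it voices to [z]. /k/ is a voiceless obstruent between vowels /e/ and /u/, so it voices to [g]. /fiusisekub/ → fiuzizegub.
Rule 4 (final devoicing): /b/ is a voiced stop in word-final position, so it devoices to [p]. /fiuzizegub/ → fiuzizegup.

fiuzizegup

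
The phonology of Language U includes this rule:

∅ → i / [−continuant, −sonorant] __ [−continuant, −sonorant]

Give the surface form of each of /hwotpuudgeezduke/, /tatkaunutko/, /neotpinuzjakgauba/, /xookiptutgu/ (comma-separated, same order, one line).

hwotipuudigeezduke, tatikaunutiko, neotipinuzjakigauba, xookipitutigu

/hwotpuudgeezduke/: /t/ and /p/ form a stop–stop cluster, so [i] is inserted between them. /d/ and /g/ form a stop–stop cluster, so [i] is inserted between them. → [hwotipuudigeezduke].
/tatkaunutko/: /t/ and /k/ form a stop–stop cluster, so [i] is inserted between them. /t/ and /k/ form a stop–stop cluster, so [i] is inserted between them. → [tatikaunutiko].
/neotpinuzjakgauba/: /t/ and /p/ form a stop–stop cluster, so [i] is inserted between them. /k/ and /g/ form a stop–stop cluster, so [i] is inserted between them. → [neotipinuzjakigauba].
/xookiptutgu/: /p/ and /t/ form a stop–stop cluster, so [i] is inserted between them. /t/ and /g/ form a stop–stop cluster, so [i] is inserted between them. → [xookipitutigu].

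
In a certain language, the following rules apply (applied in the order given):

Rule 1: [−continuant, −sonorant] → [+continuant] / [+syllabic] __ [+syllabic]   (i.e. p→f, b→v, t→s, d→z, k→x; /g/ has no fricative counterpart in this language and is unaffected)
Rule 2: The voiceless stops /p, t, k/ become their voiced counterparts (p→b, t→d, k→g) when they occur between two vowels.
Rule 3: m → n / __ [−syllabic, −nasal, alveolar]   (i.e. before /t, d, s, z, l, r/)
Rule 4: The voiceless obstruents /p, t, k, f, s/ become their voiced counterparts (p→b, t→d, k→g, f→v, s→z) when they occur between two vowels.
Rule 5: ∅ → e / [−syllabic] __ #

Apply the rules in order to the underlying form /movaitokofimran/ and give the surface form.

Rule 1 (intervocalic spirantization): /t/ is a stop between vowels /i/ and /o/, so it spirantizes to the fricative [s]. /k/ is a stop between vowels /o/ and /o/, so it spirantizes to the fricative [x]. /movaitokofimran/ → movaisoxofimran.
Rule 2 (intervocalic voicing): no segment meets the environment; /movaisoxofimran/ is unchanged.
Rule 3 (nasal place assimilation): /m/ precedes the alveolar consonant /r/, so it assimilates in place to [n]. /movaisoxofimran/ → movaisoxofinran.
Rule 4 (intervocalic voicing): /s/ is a voiceless obstruent between vowels /i/ and /o/, so it voices to [z]. /f/ is a voiceless obstruent between vowels /o/ and /i/, so it voices to [v]. /movaisoxofinran/ → movaizoxovinran.
Rule 5 (final e-epenthesis): the form ends in the consonant /n/, so [e] is inserted word-finally. /movaizoxovinran/ → movaizoxovinrane.

movaizoxovinrane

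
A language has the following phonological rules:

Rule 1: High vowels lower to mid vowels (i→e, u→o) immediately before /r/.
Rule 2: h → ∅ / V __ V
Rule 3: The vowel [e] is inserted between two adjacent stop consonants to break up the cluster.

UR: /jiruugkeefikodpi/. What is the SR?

Rule 1 (pre-rhotic lowering): /i/ is a high vowel immediately before /r/, so it lowers to [e]. /jiruugkeefikodpi/ → jeruugkeefikodpi.
Rule 2 (intervocalic h-deletion): no segment meets the environment; /jeruugkeefikodpi/ is unchanged.
Rule 3 (stop-cluster e-epenthesis): /g/ and /k/ form a stop–stop cluster, so [e] is inserted between them. /d/ and /p/ form a stop–stop cluster, so [e] is inserted between them. /jeruugkeefikodpi/ → jeruugekeefikodepi.

jeruugekeefikodepi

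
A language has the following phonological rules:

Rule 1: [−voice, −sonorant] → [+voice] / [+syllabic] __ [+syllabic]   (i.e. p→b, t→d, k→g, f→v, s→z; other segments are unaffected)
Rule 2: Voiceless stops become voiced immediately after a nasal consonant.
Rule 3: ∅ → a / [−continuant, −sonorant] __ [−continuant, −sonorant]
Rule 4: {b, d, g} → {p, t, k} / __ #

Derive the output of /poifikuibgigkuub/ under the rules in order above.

Rule 1 (intervocalic voicing): /f/ is a voiceless obstruent between vowels /i/ and /i/, so it voices to [v]. /k/ is a voiceless obstruent between vowels /i/ and /u/, so it voices to [g]. /poifikuibgigkuub/ → poiviguibgigkuub.
Rule 2 (post-nasal voicing): no segment meets the environment; /poiviguibgigkuub/ is unchanged.
Rule 3 (stop-cluster a-epenthesis): /b/ and /g/ form a stop–stop cluster, so [a] is inserted between them. /g/ and /k/ form a stop–stop cluster, so [a] is inserted between them. /poiviguibgigkuub/ → poiviguibagigakuub.
Rule 4 (final devoicing): /b/ is a voiced stop in word-final position, so it devoices to [p]. /poiviguibagigakuub/ → poiviguibagigakuup.

poiviguibagigakuup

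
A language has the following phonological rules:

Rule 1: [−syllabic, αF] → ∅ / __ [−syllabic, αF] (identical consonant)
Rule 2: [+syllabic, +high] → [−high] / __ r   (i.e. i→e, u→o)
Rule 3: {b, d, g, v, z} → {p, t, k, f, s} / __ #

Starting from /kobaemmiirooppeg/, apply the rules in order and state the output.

Rule 1 (degemination): /mm/ is a geminate; the first /m/ deletes. /pp/ is a geminate; the first /p/ deletes. /kobaemmiirooppeg/ → kobaemiiroopeg.
Rule 2 (pre-rhotic lowering): /i/ is a high vowel immediately before /r/, so it lowers to [e]. /kobaemiiroopeg/ → kobaemieroopeg.
Rule 3 (final devoicing): /g/ is a voiced obstruent in word-final position, so it devoices to [k]. /kobaemieroopeg/ → kobaemieroopek.

kobaemieroopek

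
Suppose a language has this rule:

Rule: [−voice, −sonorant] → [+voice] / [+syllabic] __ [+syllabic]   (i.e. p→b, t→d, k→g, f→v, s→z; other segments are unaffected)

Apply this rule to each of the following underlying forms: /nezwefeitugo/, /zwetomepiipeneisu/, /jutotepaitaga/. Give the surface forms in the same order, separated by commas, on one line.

/nezwefeitugo/: /f/ is a voiceless obstruent between vowels /e/ and /e/, so it voices to [v]. /t/ is a voiceless obstruent between vowels /i/ and /u/, so it voices to [d]. → [nezweveidugo].
/zwetomepiipeneisu/: /t/ is a voiceless obstruent between vowels /e/ and /o/, so it voices to [d]. /p/ is a voiceless obstruent between vowels /e/ and /i/, so it voices to [b]. /p/ is a voiceless obstruent between vowels /i/ and /e/, so it voices to [b]. /s/ is a voiceless obstruent between vowels /i/ and /u/, so it voices to [z]. → [zwedomebiibeneizu].
/jutotepaitaga/: /t/ is a voiceless obstruent between vowels /u/ and /o/, so it voices to [d]. /t/ is a voiceless obstruent between vowels /o/ and /e/, so it voices to [d]. /p/ is a voiceless obstruent between vowels /e/ and /a/, so it voices to [b]. /t/ is a voiceless obstruent between vowels /i/ and /a/, so it voices to [d]. → [judodebaidaga].

nezweveidugo, zwedomebiibeneizu, judodebaidaga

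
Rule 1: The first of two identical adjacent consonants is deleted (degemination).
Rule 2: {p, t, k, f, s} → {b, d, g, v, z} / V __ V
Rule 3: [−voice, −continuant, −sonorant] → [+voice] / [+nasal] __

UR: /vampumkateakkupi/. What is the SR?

Rule 1 (degemination): /kk/ is a geminate; the first /k/ deletes. /vampumkateakkupi/ → vampumkateakupi.
Rule 2 (intervocalic voicing): /t/ is a voiceless obstruent between vowels /a/ and /e/, so it voices to [d]. /k/ is a voiceless obstruent between vowels /a/ and /u/, so it voices to [g]. /p/ is a voiceless obstruent between vowels /u/ and /i/, so it voices to [b]. /vampumkateakupi/ → vampumkadeagubi.
Rule 3 (post-nasal voicing): /p/ is a voiceless stop immediately after the nasal /m/, so it voices to [b]. /k/ is a voiceless stop immediately after the nasal /m/, so it voices to [g]. /vampumkadeagubi/ → vambumgadeagubi.

vambumgadeagubi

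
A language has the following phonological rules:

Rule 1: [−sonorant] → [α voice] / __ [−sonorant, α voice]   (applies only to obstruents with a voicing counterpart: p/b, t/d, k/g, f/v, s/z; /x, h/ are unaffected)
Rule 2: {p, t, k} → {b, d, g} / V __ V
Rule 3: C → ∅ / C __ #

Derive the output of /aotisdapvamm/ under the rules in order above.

Rule 1 (regressive voicing assimilation): /s/ precedes the voiced obstruent /d/, so it voices to [z] by assimilation. /p/ precedes the voiced obstruent /v/, so it voices to [b] by assimilation. /aotisdapvamm/ → aotizdabvamm.
Rule 2 (intervocalic voicing): /t/ is a voiceless stop between vowels /o/ and /i/, so it voices to [d]. /aotizdabvamm/ → aodizdabvamm.
Rule 3 (final cluster simplification): /m/ is the second consonant of a word-final cluster /mm/, so it deletes. /aodizdabvamm/ → aodizdabvam.

aodizdabvam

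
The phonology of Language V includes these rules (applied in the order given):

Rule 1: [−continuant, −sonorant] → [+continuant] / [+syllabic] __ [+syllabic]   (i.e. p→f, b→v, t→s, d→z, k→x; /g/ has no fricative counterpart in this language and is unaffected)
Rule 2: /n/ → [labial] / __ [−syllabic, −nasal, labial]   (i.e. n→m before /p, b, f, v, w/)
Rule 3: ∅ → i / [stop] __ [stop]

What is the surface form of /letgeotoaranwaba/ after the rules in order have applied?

letigeosoaramwava

Rule 1 (intervocalic spirantization): /t/ is a stop between vowels /o/ and /o/, so it spirantizes to the fricative [s]. /b/ is a stop between vowels /a/ and /a/, so it spirantizes to the fricative [v]. /letgeotoaranwaba/ → letgeosoaranwava.
Rule 2 (nasal place assimilation): /n/ precedes the labial consonant /w/, so it assimilates in place to [m]. /letgeosoaranwava/ → letgeosoaramwava.
Rule 3 (stop-cluster i-epenthesis): /t/ and /g/ form a stop–stop cluster, so [i] is inserted between them. /letgeosoaramwava/ → letigeosoaramwava.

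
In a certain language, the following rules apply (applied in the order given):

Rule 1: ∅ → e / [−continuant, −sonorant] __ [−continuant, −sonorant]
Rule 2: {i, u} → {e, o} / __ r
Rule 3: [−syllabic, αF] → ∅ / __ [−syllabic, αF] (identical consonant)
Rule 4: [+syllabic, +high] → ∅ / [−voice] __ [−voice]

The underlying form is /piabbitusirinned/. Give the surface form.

piabebitserined

Rule 1 (stop-cluster e-epenthesis): /b/ and /b/ form a stop–stop cluster, so [e] is inserted between them. /piabbitusirinned/ → piabebitusirinned.
Rule 2 (pre-rhotic lowering): /i/ is a high vowel immediately before /r/, so it lowers to [e]. /piabebitusirinned/ → piabebituserinned.
Rule 3 (degemination): /nn/ is a geminate; the first /n/ deletes. /piabebituserinned/ → piabebituserined.
Rule 4 (high vowel syncope): /u/ is a high vowel flanked by voiceless consonants /t/ and /s/, so it deletes. /piabebituserined/ → piabebitserined.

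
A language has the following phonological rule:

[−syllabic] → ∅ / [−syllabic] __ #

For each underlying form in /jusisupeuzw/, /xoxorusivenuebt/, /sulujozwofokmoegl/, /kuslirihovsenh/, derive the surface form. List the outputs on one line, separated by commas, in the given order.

jusisupeuz, xoxorusivenueb, sulujozwofokmoeg, kuslirihovsen

/jusisupeuzw/: /w/ is the second consonant of a word-final cluster /zw/, so it deletes. → [jusisupeuz].
/xoxorusivenuebt/: /t/ is the second consonant of a word-final cluster /bt/, so it deletes. → [xoxorusivenueb].
/sulujozwofokmoegl/: /l/ is the second consonant of a word-final cluster /gl/, so it deletes. → [sulujozwofokmoeg].
/kuslirihovsenh/: /h/ is the second consonant of a word-final cluster /nh/, so it deletes. → [kuslirihovsen].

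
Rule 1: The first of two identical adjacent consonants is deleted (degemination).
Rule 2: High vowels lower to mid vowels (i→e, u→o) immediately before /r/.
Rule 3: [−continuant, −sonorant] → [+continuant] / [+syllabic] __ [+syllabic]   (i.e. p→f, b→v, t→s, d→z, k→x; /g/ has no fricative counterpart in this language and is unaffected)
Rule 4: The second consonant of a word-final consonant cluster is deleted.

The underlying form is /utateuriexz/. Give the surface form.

Rule 1 (degemination): no segment meets the environment; /utateuriexz/ is unchanged.
Rule 2 (pre-rhotic lowering): /u/ is a high vowel immediately before /r/, so it lowers to [o]. /utateuriexz/ → utateoriexz.
Rule 3 (intervocalic spirantization): /t/ is a stop between vowels /u/ and /a/, so it spirantizes to the fricative [s]. /t/ is a stop between vowels /a/ and /e/, so it spirantizes to the fricative [s]. /utateoriexz/ → usaseoriexz.
Rule 4 (final cluster simplification): /z/ is the second consonant of a word-final cluster /xz/, so it deletes. /usaseoriexz/ → usaseoriex.

usaseoriex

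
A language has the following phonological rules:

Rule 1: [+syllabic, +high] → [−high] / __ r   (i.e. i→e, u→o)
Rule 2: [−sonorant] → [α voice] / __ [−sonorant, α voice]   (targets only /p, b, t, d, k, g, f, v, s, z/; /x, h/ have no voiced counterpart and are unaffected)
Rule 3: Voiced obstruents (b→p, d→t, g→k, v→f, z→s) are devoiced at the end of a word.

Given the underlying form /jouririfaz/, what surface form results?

Rule 1 (pre-rhotic lowering): /u/ is a high vowel immediately before /r/, so it lowers to [o]. /i/ is a high vowel immediately before /r/, so it lowers to [e]. /jouririfaz/ → joorerifaz.
Rule 2 (regressive voicing assimilation): no segment meets the environment; /joorerifaz/ is unchanged.
Rule 3 (final devoicing): /z/ is a voiced obstruent in word-final position, so it devoices to [s]. /joorerifaz/ → joorerifas.

joorerifas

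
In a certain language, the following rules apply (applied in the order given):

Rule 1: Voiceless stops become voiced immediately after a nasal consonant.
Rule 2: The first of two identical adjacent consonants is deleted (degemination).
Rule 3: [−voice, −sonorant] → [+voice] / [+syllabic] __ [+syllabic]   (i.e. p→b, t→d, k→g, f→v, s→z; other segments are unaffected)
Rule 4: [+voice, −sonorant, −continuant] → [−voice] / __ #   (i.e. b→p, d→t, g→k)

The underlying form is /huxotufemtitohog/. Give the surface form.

huxoduvemdidohok

Rule 1 (post-nasal voicing): /t/ is a voiceless stop immediately after the nasal /m/, so it voices to [d]. /huxotufemtitohog/ → huxotufemditohog.
Rule 2 (degemination): no segment meets the environment; /huxotufemditohog/ is unchanged.
Rule 3 (intervocalic voicing): /t/ is a voiceless obstruent between vowels /o/ and /u/, so it voices to [d]. /f/ is a voiceless obstruent between vowels /u/ and /e/, so it voices to [v]. /t/ is a voiceless obstruent between vowels /i/ and /o/, so it voices to [d]. /huxotufemditohog/ → huxoduvemdidohog.
Rule 4 (final devoicing): /g/ is a voiced stop in word-final position, so it devoices to [k]. /huxoduvemdidohog/ → huxoduvemdidohok.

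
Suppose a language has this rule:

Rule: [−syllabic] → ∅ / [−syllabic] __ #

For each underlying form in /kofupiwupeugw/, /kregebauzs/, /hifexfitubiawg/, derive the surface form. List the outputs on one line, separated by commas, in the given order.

/kofupiwupeugw/: /w/ is the second consonant of a word-final cluster /gw/, so it deletes. → [kofupiwupeug].
/kregebauzs/: /s/ is the second consonant of a word-final cluster /zs/, so it deletes. → [kregebauz].
/hifexfitubiawg/: /g/ is the second consonant of a word-final cluster /wg/, so it deletes. → [hifexfitubiaw].

kofupiwupeug, kregebauz, hifexfitubiaw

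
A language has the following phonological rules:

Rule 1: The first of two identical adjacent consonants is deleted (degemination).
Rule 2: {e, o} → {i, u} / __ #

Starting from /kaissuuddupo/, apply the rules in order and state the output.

Rule 1 (degemination): /ss/ is a geminate; the first /s/ deletes. /dd/ is a geminate; the first /d/ deletes. /kaissuuddupo/ → kaisuudupo.
Rule 2 (final vowel raising): /o/ is a mid vowel in word-final position, so it raises to [u]. /kaisuudupo/ → kaisuudupu.

kaisuudupu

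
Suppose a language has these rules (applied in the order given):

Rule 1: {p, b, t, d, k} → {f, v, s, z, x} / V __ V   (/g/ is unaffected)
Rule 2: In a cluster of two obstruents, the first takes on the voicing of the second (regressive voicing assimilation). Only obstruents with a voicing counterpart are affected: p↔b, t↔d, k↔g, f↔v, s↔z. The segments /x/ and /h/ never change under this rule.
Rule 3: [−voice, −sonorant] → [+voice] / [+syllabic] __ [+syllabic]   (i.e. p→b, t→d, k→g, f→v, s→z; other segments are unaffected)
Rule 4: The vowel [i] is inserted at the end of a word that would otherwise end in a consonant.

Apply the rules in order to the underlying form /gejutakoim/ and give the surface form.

Rule 1 (intervocalic spirantization): /t/ is a stop between vowels /u/ and /a/, so it spirantizes to the fricative [s]. /k/ is a stop between vowels /a/ and /o/, so it spirantizes to the fricative [x]. /gejutakoim/ → gejusaxoim.
Rule 2 (regressive voicing assimilation): no segment meets the environment; /gejusaxoim/ is unchanged.
Rule 3 (intervocalic voicing): /s/ is a voiceless obstruent between vowels /u/ and /a/, so it voices to [z]. /gejusaxoim/ → gejuzaxoim.
Rule 4 (final i-epenthesis): the form ends in the consonant /m/, so [i] is inserted word-finally. /gejuzaxoim/ → gejuzaxoimi.

gejuzaxoimi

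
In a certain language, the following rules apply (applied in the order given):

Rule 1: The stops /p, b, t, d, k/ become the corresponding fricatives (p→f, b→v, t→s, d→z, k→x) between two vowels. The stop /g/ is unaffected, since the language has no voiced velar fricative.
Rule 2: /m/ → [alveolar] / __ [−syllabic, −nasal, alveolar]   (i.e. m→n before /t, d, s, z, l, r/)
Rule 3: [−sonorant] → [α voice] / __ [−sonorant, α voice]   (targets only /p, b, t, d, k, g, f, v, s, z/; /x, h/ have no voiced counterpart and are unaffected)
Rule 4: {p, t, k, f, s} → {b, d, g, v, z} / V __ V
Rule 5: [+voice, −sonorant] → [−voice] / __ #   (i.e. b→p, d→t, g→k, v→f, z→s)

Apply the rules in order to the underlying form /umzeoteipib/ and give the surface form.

Rule 1 (intervocalic spirantization): /t/ is a stop between vowels /o/ and /e/, so it spirantizes to the fricative [s]. /p/ is a stop between vowels /i/ and /i/, so it spirantizes to the fricative [f]. /umzeoteipib/ → umzeoseifib.
Rule 2 (nasal place assimilation): /m/ precedes the alveolar consonant /z/, so it assimilates in place to [n]. /umzeoseifib/ → unzeoseifib.
Rule 3 (regressive voicing assimilation): no segment meets the environment; /unzeoseifib/ is unchanged.
Rule 4 (intervocalic voicing): /s/ is a voiceless obstruent between vowels /o/ and /e/, so it voices to [z]. /f/ is a voiceless obstruent between vowels /i/ and /i/, so it voices to [v]. /unzeoseifib/ → unzeozeivib.
Rule 5 (final devoicing): /b/ is a voiced obstruent in word-final position, so it devoices to [p]. /unzeozeivib/ → unzeozeivip.

unzeozeivip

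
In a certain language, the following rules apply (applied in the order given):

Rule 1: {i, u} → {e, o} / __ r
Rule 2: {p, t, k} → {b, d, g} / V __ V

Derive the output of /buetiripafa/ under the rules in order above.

Rule 1 (pre-rhotic lowering): /i/ is a high vowel immediately before /r/, so it lowers to [e]. /buetiripafa/ → bueteripafa.
Rule 2 (intervocalic voicing): /t/ is a voiceless stop between vowels /e/ and /e/, so it voices to [d]. /p/ is a voiceless stop between vowels /i/ and /a/, so it voices to [b]. /bueteripafa/ → buederibafa.

buederibafa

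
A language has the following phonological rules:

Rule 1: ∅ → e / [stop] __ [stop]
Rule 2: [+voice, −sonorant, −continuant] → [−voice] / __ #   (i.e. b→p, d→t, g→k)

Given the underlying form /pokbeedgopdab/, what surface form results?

Rule 1 (stop-cluster e-epenthesis): /k/ and /b/ form a stop–stop cluster, so [e] is inserted between them. /d/ and /g/ form a stop–stop cluster, so [e] is inserted between them. /p/ and /d/ form a stop–stop cluster, so [e] is inserted between them. /pokbeedgopdab/ → pokebeedegopedab.
Rule 2 (final devoicing): /b/ is a voiced stop in word-final position, so it devoices to [p]. /pokebeedegopedab/ → pokebeedegopedap.

pokebeedegopedap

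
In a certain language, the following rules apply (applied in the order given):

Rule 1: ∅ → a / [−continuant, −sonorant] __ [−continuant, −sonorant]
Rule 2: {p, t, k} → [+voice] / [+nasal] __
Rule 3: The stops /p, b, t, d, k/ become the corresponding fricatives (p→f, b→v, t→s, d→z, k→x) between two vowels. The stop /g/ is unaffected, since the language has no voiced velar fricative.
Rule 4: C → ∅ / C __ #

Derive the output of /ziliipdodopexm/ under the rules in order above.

ziliifazozofex

Rule 1 (stop-cluster a-epenthesis): /p/ and /d/ form a stop–stop cluster, so [a] is inserted between them. /ziliipdodopexm/ → ziliipadodopexm.
Rule 2 (post-nasal voicing): no segment meets the environment; /ziliipadodopexm/ is unchanged.
Rule 3 (intervocalic spirantization): /p/ is a stop between vowels /i/ and /a/, so it spirantizes to the fricative [f]. /d/ is a stop between vowels /a/ and /o/, so it spirantizes to the fricative [z]. /d/ is a stop between vowels /o/ and /o/, so it spirantizes to the fricative [z]. /p/ is a stop between vowels /o/ and /e/, so it spirantizes to the fricative [f]. /ziliipadodopexm/ → ziliifazozofexm.
Rule 4 (final cluster simplification): /m/ is the second consonant of a word-final cluster /xm/, so it deletes. /ziliifazozofexm/ → ziliifazozofex.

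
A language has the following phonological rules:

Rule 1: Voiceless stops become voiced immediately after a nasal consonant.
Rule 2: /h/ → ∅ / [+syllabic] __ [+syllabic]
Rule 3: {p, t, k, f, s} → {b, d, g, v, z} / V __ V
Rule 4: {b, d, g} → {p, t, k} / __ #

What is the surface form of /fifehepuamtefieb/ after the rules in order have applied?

Rule 1 (post-nasal voicing): /t/ is a voiceless stop immediately after the nasal /m/, so it voices to [d]. /fifehepuamtefieb/ → fifehepuamdefieb.
Rule 2 (intervocalic h-deletion): /h/ occurs between vowels /e/ and /e/, so it deletes. /fifehepuamdefieb/ → fifeepuamdefieb.
Rule 3 (intervocalic voicing): /f/ is a voiceless obstruent between vowels /i/ and /e/, so it voices to [v]. /p/ is a voiceless obstruent between vowels /e/ and /u/, so it voices to [b]. /f/ is a voiceless obstruent between vowels /e/ and /i/, so it voices to [v]. /fifeepuamdefieb/ → fiveebuamdevieb.
Rule 4 (final devoicing): /b/ is a voiced stop in word-final position, so it devoices to [p]. /fiveebuamdevieb/ → fiveebuamdeviep.

fiveebuamdeviep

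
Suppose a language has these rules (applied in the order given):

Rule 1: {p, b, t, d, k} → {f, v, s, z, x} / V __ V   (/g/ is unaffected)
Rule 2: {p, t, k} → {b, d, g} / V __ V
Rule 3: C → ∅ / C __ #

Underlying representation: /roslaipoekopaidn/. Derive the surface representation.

Rule 1 (intervocalic spirantization): /p/ is a stop between vowels /i/ and /o/, so it spirantizes to the fricative [f]. /k/ is a stop between vowels /e/ and /o/, so it spirantizes to the fricative [x]. /p/ is a stop between vowels /o/ and /a/, so it spirantizes to the fricative [f]. /roslaipoekopaidn/ → roslaifoexofaidn.
Rule 2 (intervocalic voicing): no segment meets the environment; /roslaifoexofaidn/ is unchanged.
Rule 3 (final cluster simplification): /n/ is the second consonant of a word-final cluster /dn/, so it deletes. /roslaifoexofaidn/ → roslaifoexofaid.

roslaifoexofaid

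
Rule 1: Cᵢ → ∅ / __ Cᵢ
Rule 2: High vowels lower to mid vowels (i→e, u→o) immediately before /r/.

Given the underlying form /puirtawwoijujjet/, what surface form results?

Rule 1 (degemination): /ww/ is a geminate; the first /w/ deletes. /jj/ is a geminate; the first /j/ deletes. /puirtawwoijujjet/ → puirtawoijujet.
Rule 2 (pre-rhotic lowering): /i/ is a high vowel immediately before /r/, so it lowers to [e]. /puirtawoijujet/ → puertawoijujet.

puertawoijujet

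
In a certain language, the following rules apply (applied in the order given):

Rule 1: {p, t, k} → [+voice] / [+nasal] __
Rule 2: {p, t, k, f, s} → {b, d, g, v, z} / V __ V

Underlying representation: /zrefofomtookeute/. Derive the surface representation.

zrevovomdoogeude

Rule 1 (post-nasal voicing): /t/ is a voiceless stop immediately after the nasal /m/, so it voices to [d]. /zrefofomtookeute/ → zrefofomdookeute.
Rule 2 (intervocalic voicing): /f/ is a voiceless obstruent between vowels /e/ and /o/, so it voices to [v]. /f/ is a voiceless obstruent between vowels /o/ and /o/, so it voices to [v]. /k/ is a voiceless obstruent between vowels /o/ and /e/, so it voices to [g]. /t/ is a voiceless obstruent between vowels /u/ and /e/, so it voices to [d]. /zrefofomdookeute/ → zrevovomdoogeude.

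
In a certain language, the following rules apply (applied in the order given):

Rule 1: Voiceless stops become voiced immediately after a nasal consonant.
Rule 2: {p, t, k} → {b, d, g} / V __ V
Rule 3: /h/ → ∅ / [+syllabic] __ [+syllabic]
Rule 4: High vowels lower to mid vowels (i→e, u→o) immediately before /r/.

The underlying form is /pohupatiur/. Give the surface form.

poubadior

Rule 1 (post-nasal voicing): no segment meets the environment; /pohupatiur/ is unchanged.
Rule 2 (intervocalic voicing): /p/ is a voiceless stop between vowels /u/ and /a/, so it voices to [b]. /t/ is a voiceless stop between vowels /a/ and /i/, so it voices to [d]. /pohupatiur/ → pohubadiur.
Rule 3 (intervocalic h-deletion): /h/ occurs between vowels /o/ and /u/, so it deletes. /pohubadiur/ → poubadiur.
Rule 4 (pre-rhotic lowering): /u/ is a high vowel immediately before /r/, so it lowers to [o]. /poubadiur/ → poubadior.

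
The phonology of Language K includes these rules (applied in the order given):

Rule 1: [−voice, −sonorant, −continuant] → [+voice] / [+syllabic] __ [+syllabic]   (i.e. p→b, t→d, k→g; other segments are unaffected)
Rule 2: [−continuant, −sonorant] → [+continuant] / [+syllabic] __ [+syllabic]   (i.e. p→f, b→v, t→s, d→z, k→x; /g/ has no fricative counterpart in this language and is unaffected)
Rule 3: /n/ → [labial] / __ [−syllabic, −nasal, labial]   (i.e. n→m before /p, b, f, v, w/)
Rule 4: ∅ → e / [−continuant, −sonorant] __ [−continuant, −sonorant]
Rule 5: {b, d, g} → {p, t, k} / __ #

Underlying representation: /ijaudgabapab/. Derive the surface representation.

ijaudegavavap

Rule 1 (intervocalic voicing): /p/ is a voiceless stop between vowels /a/ and /a/, so it voices to [b]. /ijaudgabapab/ → ijaudgababab.
Rule 2 (intervocalic spirantization): /b/ is a stop between vowels /a/ and /a/, so it spirantizes to the fricative [v]. /b/ is a stop between vowels /a/ and /a/, so it spirantizes to the fricative [v]. /ijaudgababab/ → ijaudgavavab.
Rule 3 (nasal place assimilation): no segment meets the environment; /ijaudgavavab/ is unchanged.
Rule 4 (stop-cluster e-epenthesis): /d/ and /g/ form a stop–stop cluster, so [e] is inserted between them. /ijaudgavavab/ → ijaudegavavab.
Rule 5 (final devoicing): /b/ is a voiced stop in word-final position, so it devoices to [p]. /ijaudegavavab/ → ijaudegavavap.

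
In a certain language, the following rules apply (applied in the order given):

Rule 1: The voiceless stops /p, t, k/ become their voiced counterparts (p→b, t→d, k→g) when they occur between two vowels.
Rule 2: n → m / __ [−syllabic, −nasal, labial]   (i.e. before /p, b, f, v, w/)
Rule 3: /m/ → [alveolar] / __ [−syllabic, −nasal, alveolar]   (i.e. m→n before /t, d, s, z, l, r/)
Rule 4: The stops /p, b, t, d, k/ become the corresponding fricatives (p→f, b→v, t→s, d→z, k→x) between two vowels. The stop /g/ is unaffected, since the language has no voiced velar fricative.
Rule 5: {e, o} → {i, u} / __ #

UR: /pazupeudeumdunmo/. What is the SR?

Rule 1 (intervocalic voicing): /p/ is a voiceless stop between vowels /u/ and /e/, so it voices to [b]. /pazupeudeumdunmo/ → pazubeudeumdunmo.
Rule 2 (nasal place assimilation): no segment meets the environment; /pazubeudeumdunmo/ is unchanged.
Rule 3 (nasal place assimilation): /m/ precedes the alveolar consonant /d/, so it assimilates in place to [n]. /pazubeudeumdunmo/ → pazubeudeundunmo.
Rule 4 (intervocalic spirantization): /b/ is a stop between vowels /u/ and /e/, so it spirantizes to the fricative [v]. /d/ is a stop between vowels /u/ and /e/, so it spirantizes to the fricative [z]. /pazubeudeundunmo/ → pazuveuzeundunmo.
Rule 5 (final vowel raising): /o/ is a mid vowel in word-final position, so it raises to [u]. /pazuveuzeundunmo/ → pazuveuzeundunmu.

pazuveuzeundunmu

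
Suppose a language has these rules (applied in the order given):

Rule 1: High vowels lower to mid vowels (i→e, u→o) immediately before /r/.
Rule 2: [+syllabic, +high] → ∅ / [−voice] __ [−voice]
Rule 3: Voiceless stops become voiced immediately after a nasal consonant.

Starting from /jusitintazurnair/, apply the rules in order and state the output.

justindazornaer

Rule 1 (pre-rhotic lowering): /u/ is a high vowel immediately before /r/, so it lowers to [o]. /i/ is a high vowel immediately before /r/, so it lowers to [e]. /jusitintazurnair/ → jusitintazornaer.
Rule 2 (high vowel syncope): /i/ is a high vowel flanked by voiceless consonants /s/ and /t/, so it deletes. /jusitintazornaer/ → justintazornaer.
Rule 3 (post-nasal voicing): /t/ is a voiceless stop immediately after the nasal /n/, so it voices to [d]. /justintazornaer/ → justindazornaer.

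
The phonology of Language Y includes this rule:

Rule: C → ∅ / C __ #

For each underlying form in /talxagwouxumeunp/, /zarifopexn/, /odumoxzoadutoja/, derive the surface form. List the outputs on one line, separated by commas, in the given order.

/talxagwouxumeunp/: /p/ is the second consonant of a word-final cluster /np/, so it deletes. → [talxagwouxumeun].
/zarifopexn/: /n/ is the second consonant of a word-final cluster /xn/, so it deletes. → [zarifopex].
/odumoxzoadutoja/: the rule's environment is not met; surfaces unchanged as [odumoxzoadutoja].

talxagwouxumeun, zarifopex, odumoxzoadutoja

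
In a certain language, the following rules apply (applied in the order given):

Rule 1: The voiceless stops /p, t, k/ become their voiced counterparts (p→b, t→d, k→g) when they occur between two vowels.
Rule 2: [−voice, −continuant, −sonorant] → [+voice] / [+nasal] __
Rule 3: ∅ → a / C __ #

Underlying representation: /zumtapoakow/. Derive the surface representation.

zumdaboagowa

Rule 1 (intervocalic voicing): /p/ is a voiceless stop between vowels /a/ and /o/, so it voices to [b]. /k/ is a voiceless stop between vowels /a/ and /o/, so it voices to [g]. /zumtapoakow/ → zumtaboagow.
Rule 2 (post-nasal voicing): /t/ is a voiceless stop immediately after the nasal /m/, so it voices to [d]. /zumtaboagow/ → zumdaboagow.
Rule 3 (final a-epenthesis): the form ends in the consonant /w/, so [a] is inserted word-finally. /zumdaboagow/ → zumdaboagowa.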